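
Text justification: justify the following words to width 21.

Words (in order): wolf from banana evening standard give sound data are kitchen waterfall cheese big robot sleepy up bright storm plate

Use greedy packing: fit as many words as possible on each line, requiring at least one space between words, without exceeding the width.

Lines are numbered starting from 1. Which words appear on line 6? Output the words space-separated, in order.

Line 1: ['wolf', 'from', 'banana'] (min_width=16, slack=5)
Line 2: ['evening', 'standard', 'give'] (min_width=21, slack=0)
Line 3: ['sound', 'data', 'are'] (min_width=14, slack=7)
Line 4: ['kitchen', 'waterfall'] (min_width=17, slack=4)
Line 5: ['cheese', 'big', 'robot'] (min_width=16, slack=5)
Line 6: ['sleepy', 'up', 'bright'] (min_width=16, slack=5)
Line 7: ['storm', 'plate'] (min_width=11, slack=10)

Answer: sleepy up bright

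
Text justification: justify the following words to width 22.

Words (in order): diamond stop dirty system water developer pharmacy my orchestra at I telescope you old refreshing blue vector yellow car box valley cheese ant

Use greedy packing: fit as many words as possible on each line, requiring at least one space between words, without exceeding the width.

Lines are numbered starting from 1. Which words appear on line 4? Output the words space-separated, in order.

Answer: at I telescope you old

Derivation:
Line 1: ['diamond', 'stop', 'dirty'] (min_width=18, slack=4)
Line 2: ['system', 'water', 'developer'] (min_width=22, slack=0)
Line 3: ['pharmacy', 'my', 'orchestra'] (min_width=21, slack=1)
Line 4: ['at', 'I', 'telescope', 'you', 'old'] (min_width=22, slack=0)
Line 5: ['refreshing', 'blue', 'vector'] (min_width=22, slack=0)
Line 6: ['yellow', 'car', 'box', 'valley'] (min_width=21, slack=1)
Line 7: ['cheese', 'ant'] (min_width=10, slack=12)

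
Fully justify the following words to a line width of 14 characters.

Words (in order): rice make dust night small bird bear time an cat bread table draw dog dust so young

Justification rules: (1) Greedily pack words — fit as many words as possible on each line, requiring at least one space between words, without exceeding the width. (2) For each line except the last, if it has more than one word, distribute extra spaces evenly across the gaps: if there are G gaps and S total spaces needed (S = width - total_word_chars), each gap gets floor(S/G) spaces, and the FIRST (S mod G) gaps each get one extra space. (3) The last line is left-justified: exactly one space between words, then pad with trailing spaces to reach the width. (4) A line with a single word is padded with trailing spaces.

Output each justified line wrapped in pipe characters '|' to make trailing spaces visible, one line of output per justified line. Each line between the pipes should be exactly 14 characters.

Line 1: ['rice', 'make', 'dust'] (min_width=14, slack=0)
Line 2: ['night', 'small'] (min_width=11, slack=3)
Line 3: ['bird', 'bear', 'time'] (min_width=14, slack=0)
Line 4: ['an', 'cat', 'bread'] (min_width=12, slack=2)
Line 5: ['table', 'draw', 'dog'] (min_width=14, slack=0)
Line 6: ['dust', 'so', 'young'] (min_width=13, slack=1)

Answer: |rice make dust|
|night    small|
|bird bear time|
|an  cat  bread|
|table draw dog|
|dust so young |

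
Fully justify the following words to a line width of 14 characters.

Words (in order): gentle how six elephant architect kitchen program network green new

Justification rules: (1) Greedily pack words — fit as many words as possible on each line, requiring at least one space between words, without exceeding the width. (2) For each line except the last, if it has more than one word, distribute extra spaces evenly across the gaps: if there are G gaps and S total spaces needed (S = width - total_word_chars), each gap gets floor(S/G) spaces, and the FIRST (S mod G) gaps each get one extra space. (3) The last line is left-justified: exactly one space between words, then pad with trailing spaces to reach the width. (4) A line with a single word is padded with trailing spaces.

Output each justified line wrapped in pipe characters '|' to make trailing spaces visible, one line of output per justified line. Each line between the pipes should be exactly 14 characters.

Answer: |gentle how six|
|elephant      |
|architect     |
|kitchen       |
|program       |
|network  green|
|new           |

Derivation:
Line 1: ['gentle', 'how', 'six'] (min_width=14, slack=0)
Line 2: ['elephant'] (min_width=8, slack=6)
Line 3: ['architect'] (min_width=9, slack=5)
Line 4: ['kitchen'] (min_width=7, slack=7)
Line 5: ['program'] (min_width=7, slack=7)
Line 6: ['network', 'green'] (min_width=13, slack=1)
Line 7: ['new'] (min_width=3, slack=11)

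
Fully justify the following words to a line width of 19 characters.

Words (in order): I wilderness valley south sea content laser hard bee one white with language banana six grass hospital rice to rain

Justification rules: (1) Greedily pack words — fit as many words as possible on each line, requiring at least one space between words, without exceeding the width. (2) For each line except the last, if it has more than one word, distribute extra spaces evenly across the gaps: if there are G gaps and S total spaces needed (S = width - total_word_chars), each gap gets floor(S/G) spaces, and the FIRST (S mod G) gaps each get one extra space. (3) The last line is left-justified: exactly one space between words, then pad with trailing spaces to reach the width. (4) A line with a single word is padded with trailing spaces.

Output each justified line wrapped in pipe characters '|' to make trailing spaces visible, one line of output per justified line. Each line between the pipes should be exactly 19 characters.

Answer: |I wilderness valley|
|south  sea  content|
|laser  hard bee one|
|white with language|
|banana   six  grass|
|hospital   rice  to|
|rain               |

Derivation:
Line 1: ['I', 'wilderness', 'valley'] (min_width=19, slack=0)
Line 2: ['south', 'sea', 'content'] (min_width=17, slack=2)
Line 3: ['laser', 'hard', 'bee', 'one'] (min_width=18, slack=1)
Line 4: ['white', 'with', 'language'] (min_width=19, slack=0)
Line 5: ['banana', 'six', 'grass'] (min_width=16, slack=3)
Line 6: ['hospital', 'rice', 'to'] (min_width=16, slack=3)
Line 7: ['rain'] (min_width=4, slack=15)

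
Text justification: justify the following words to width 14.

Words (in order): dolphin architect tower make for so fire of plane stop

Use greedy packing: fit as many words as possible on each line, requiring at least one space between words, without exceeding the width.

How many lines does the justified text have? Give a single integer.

Line 1: ['dolphin'] (min_width=7, slack=7)
Line 2: ['architect'] (min_width=9, slack=5)
Line 3: ['tower', 'make', 'for'] (min_width=14, slack=0)
Line 4: ['so', 'fire', 'of'] (min_width=10, slack=4)
Line 5: ['plane', 'stop'] (min_width=10, slack=4)
Total lines: 5

Answer: 5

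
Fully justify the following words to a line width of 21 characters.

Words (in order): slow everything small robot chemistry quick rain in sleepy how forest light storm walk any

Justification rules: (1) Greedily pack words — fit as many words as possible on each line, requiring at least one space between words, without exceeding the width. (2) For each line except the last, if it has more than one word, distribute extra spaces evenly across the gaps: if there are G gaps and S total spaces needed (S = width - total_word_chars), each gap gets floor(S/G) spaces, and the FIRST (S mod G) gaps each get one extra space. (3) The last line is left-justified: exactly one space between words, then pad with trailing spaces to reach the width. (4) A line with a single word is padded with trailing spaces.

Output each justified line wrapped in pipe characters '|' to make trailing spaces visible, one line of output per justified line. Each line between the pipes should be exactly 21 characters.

Answer: |slow everything small|
|robot chemistry quick|
|rain  in  sleepy  how|
|forest   light  storm|
|walk any             |

Derivation:
Line 1: ['slow', 'everything', 'small'] (min_width=21, slack=0)
Line 2: ['robot', 'chemistry', 'quick'] (min_width=21, slack=0)
Line 3: ['rain', 'in', 'sleepy', 'how'] (min_width=18, slack=3)
Line 4: ['forest', 'light', 'storm'] (min_width=18, slack=3)
Line 5: ['walk', 'any'] (min_width=8, slack=13)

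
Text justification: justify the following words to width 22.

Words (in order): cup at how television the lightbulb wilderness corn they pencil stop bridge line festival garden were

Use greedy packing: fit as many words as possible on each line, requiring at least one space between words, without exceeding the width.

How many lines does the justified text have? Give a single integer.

Line 1: ['cup', 'at', 'how', 'television'] (min_width=21, slack=1)
Line 2: ['the', 'lightbulb'] (min_width=13, slack=9)
Line 3: ['wilderness', 'corn', 'they'] (min_width=20, slack=2)
Line 4: ['pencil', 'stop', 'bridge'] (min_width=18, slack=4)
Line 5: ['line', 'festival', 'garden'] (min_width=20, slack=2)
Line 6: ['were'] (min_width=4, slack=18)
Total lines: 6

Answer: 6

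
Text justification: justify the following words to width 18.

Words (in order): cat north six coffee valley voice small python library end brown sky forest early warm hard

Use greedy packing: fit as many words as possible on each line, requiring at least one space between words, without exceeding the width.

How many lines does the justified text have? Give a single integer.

Answer: 6

Derivation:
Line 1: ['cat', 'north', 'six'] (min_width=13, slack=5)
Line 2: ['coffee', 'valley'] (min_width=13, slack=5)
Line 3: ['voice', 'small', 'python'] (min_width=18, slack=0)
Line 4: ['library', 'end', 'brown'] (min_width=17, slack=1)
Line 5: ['sky', 'forest', 'early'] (min_width=16, slack=2)
Line 6: ['warm', 'hard'] (min_width=9, slack=9)
Total lines: 6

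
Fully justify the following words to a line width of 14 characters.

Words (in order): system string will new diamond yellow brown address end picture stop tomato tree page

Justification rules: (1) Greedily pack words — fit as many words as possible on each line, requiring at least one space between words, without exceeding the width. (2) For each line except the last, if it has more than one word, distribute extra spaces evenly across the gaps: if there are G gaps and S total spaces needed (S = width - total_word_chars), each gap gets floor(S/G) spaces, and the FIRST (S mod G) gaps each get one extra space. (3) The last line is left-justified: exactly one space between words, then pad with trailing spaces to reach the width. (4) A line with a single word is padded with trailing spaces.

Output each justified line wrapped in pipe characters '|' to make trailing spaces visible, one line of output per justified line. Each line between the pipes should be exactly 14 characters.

Line 1: ['system', 'string'] (min_width=13, slack=1)
Line 2: ['will', 'new'] (min_width=8, slack=6)
Line 3: ['diamond', 'yellow'] (min_width=14, slack=0)
Line 4: ['brown', 'address'] (min_width=13, slack=1)
Line 5: ['end', 'picture'] (min_width=11, slack=3)
Line 6: ['stop', 'tomato'] (min_width=11, slack=3)
Line 7: ['tree', 'page'] (min_width=9, slack=5)

Answer: |system  string|
|will       new|
|diamond yellow|
|brown  address|
|end    picture|
|stop    tomato|
|tree page     |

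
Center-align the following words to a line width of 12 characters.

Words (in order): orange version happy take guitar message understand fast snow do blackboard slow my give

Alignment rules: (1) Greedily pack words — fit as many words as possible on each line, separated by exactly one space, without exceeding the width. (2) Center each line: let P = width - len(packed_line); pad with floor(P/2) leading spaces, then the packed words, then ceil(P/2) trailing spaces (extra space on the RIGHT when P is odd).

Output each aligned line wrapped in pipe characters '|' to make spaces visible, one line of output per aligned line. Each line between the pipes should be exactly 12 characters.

Answer: |   orange   |
|  version   |
| happy take |
|   guitar   |
|  message   |
| understand |
|fast snow do|
| blackboard |
|slow my give|

Derivation:
Line 1: ['orange'] (min_width=6, slack=6)
Line 2: ['version'] (min_width=7, slack=5)
Line 3: ['happy', 'take'] (min_width=10, slack=2)
Line 4: ['guitar'] (min_width=6, slack=6)
Line 5: ['message'] (min_width=7, slack=5)
Line 6: ['understand'] (min_width=10, slack=2)
Line 7: ['fast', 'snow', 'do'] (min_width=12, slack=0)
Line 8: ['blackboard'] (min_width=10, slack=2)
Line 9: ['slow', 'my', 'give'] (min_width=12, slack=0)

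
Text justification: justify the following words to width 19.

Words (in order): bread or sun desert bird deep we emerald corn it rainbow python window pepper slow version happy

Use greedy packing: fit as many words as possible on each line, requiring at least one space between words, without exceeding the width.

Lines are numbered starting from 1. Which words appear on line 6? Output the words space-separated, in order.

Answer: version happy

Derivation:
Line 1: ['bread', 'or', 'sun', 'desert'] (min_width=19, slack=0)
Line 2: ['bird', 'deep', 'we'] (min_width=12, slack=7)
Line 3: ['emerald', 'corn', 'it'] (min_width=15, slack=4)
Line 4: ['rainbow', 'python'] (min_width=14, slack=5)
Line 5: ['window', 'pepper', 'slow'] (min_width=18, slack=1)
Line 6: ['version', 'happy'] (min_width=13, slack=6)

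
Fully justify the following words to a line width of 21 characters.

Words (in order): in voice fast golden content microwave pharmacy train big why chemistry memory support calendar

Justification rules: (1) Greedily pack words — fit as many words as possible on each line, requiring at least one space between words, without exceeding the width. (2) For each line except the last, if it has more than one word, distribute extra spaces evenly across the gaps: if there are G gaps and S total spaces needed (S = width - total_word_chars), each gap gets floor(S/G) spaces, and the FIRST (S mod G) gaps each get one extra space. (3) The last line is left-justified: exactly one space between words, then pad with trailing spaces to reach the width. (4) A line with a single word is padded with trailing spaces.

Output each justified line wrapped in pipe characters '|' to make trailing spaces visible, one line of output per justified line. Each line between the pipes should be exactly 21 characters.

Line 1: ['in', 'voice', 'fast', 'golden'] (min_width=20, slack=1)
Line 2: ['content', 'microwave'] (min_width=17, slack=4)
Line 3: ['pharmacy', 'train', 'big'] (min_width=18, slack=3)
Line 4: ['why', 'chemistry', 'memory'] (min_width=20, slack=1)
Line 5: ['support', 'calendar'] (min_width=16, slack=5)

Answer: |in  voice fast golden|
|content     microwave|
|pharmacy   train  big|
|why  chemistry memory|
|support calendar     |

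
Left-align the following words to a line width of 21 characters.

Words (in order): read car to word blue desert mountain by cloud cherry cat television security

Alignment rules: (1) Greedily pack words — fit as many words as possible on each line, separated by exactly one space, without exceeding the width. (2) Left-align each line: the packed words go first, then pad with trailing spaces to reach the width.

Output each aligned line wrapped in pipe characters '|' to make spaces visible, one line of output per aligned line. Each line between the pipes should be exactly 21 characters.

Line 1: ['read', 'car', 'to', 'word', 'blue'] (min_width=21, slack=0)
Line 2: ['desert', 'mountain', 'by'] (min_width=18, slack=3)
Line 3: ['cloud', 'cherry', 'cat'] (min_width=16, slack=5)
Line 4: ['television', 'security'] (min_width=19, slack=2)

Answer: |read car to word blue|
|desert mountain by   |
|cloud cherry cat     |
|television security  |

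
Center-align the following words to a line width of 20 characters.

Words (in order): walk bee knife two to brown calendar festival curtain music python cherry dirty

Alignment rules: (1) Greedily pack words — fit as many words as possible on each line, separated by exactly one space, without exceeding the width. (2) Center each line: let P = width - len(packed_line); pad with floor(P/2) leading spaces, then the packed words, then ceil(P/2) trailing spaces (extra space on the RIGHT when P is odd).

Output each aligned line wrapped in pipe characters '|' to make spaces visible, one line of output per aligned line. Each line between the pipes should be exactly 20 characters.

Line 1: ['walk', 'bee', 'knife', 'two'] (min_width=18, slack=2)
Line 2: ['to', 'brown', 'calendar'] (min_width=17, slack=3)
Line 3: ['festival', 'curtain'] (min_width=16, slack=4)
Line 4: ['music', 'python', 'cherry'] (min_width=19, slack=1)
Line 5: ['dirty'] (min_width=5, slack=15)

Answer: | walk bee knife two |
| to brown calendar  |
|  festival curtain  |
|music python cherry |
|       dirty        |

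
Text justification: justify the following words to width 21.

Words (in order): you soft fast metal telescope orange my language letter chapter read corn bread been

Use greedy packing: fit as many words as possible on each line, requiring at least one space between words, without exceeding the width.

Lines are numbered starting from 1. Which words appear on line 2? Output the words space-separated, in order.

Line 1: ['you', 'soft', 'fast', 'metal'] (min_width=19, slack=2)
Line 2: ['telescope', 'orange', 'my'] (min_width=19, slack=2)
Line 3: ['language', 'letter'] (min_width=15, slack=6)
Line 4: ['chapter', 'read', 'corn'] (min_width=17, slack=4)
Line 5: ['bread', 'been'] (min_width=10, slack=11)

Answer: telescope orange my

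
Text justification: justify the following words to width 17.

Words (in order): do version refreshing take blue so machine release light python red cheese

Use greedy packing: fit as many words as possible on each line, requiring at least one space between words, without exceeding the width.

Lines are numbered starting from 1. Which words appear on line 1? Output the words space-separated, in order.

Answer: do version

Derivation:
Line 1: ['do', 'version'] (min_width=10, slack=7)
Line 2: ['refreshing', 'take'] (min_width=15, slack=2)
Line 3: ['blue', 'so', 'machine'] (min_width=15, slack=2)
Line 4: ['release', 'light'] (min_width=13, slack=4)
Line 5: ['python', 'red', 'cheese'] (min_width=17, slack=0)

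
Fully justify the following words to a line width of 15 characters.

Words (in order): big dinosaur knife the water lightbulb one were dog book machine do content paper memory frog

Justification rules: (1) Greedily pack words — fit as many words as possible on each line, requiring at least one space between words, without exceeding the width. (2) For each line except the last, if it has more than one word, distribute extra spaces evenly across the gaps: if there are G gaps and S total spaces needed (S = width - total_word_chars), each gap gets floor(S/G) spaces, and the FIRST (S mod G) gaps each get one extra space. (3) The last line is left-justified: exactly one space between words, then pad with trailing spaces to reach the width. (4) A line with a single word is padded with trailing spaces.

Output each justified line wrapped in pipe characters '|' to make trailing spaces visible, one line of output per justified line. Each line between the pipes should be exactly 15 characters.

Answer: |big    dinosaur|
|knife the water|
|lightbulb   one|
|were  dog  book|
|machine      do|
|content   paper|
|memory frog    |

Derivation:
Line 1: ['big', 'dinosaur'] (min_width=12, slack=3)
Line 2: ['knife', 'the', 'water'] (min_width=15, slack=0)
Line 3: ['lightbulb', 'one'] (min_width=13, slack=2)
Line 4: ['were', 'dog', 'book'] (min_width=13, slack=2)
Line 5: ['machine', 'do'] (min_width=10, slack=5)
Line 6: ['content', 'paper'] (min_width=13, slack=2)
Line 7: ['memory', 'frog'] (min_width=11, slack=4)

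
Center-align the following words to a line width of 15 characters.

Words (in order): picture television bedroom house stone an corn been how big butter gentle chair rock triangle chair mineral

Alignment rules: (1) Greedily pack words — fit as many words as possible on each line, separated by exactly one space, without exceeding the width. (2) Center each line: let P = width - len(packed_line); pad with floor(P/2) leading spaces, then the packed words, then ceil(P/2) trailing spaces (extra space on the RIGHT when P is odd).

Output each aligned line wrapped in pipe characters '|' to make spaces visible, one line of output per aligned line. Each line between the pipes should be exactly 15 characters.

Answer: |    picture    |
|  television   |
| bedroom house |
| stone an corn |
| been how big  |
| butter gentle |
|  chair rock   |
|triangle chair |
|    mineral    |

Derivation:
Line 1: ['picture'] (min_width=7, slack=8)
Line 2: ['television'] (min_width=10, slack=5)
Line 3: ['bedroom', 'house'] (min_width=13, slack=2)
Line 4: ['stone', 'an', 'corn'] (min_width=13, slack=2)
Line 5: ['been', 'how', 'big'] (min_width=12, slack=3)
Line 6: ['butter', 'gentle'] (min_width=13, slack=2)
Line 7: ['chair', 'rock'] (min_width=10, slack=5)
Line 8: ['triangle', 'chair'] (min_width=14, slack=1)
Line 9: ['mineral'] (min_width=7, slack=8)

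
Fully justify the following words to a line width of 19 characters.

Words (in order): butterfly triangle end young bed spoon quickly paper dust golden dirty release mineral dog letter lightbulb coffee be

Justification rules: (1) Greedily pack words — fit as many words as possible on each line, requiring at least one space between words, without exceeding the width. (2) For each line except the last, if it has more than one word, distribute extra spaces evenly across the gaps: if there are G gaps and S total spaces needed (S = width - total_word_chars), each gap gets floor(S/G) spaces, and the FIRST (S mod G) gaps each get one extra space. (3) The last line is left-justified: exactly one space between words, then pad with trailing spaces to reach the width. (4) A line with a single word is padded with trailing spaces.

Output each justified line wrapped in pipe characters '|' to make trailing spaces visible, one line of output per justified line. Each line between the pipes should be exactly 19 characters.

Answer: |butterfly  triangle|
|end young bed spoon|
|quickly  paper dust|
|golden        dirty|
|release mineral dog|
|letter    lightbulb|
|coffee be          |

Derivation:
Line 1: ['butterfly', 'triangle'] (min_width=18, slack=1)
Line 2: ['end', 'young', 'bed', 'spoon'] (min_width=19, slack=0)
Line 3: ['quickly', 'paper', 'dust'] (min_width=18, slack=1)
Line 4: ['golden', 'dirty'] (min_width=12, slack=7)
Line 5: ['release', 'mineral', 'dog'] (min_width=19, slack=0)
Line 6: ['letter', 'lightbulb'] (min_width=16, slack=3)
Line 7: ['coffee', 'be'] (min_width=9, slack=10)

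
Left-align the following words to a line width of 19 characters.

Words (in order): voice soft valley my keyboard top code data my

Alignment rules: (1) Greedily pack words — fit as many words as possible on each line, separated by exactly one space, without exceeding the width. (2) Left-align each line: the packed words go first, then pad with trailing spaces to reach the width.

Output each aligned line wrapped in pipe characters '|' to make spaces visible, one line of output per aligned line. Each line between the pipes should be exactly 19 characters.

Answer: |voice soft valley  |
|my keyboard top    |
|code data my       |

Derivation:
Line 1: ['voice', 'soft', 'valley'] (min_width=17, slack=2)
Line 2: ['my', 'keyboard', 'top'] (min_width=15, slack=4)
Line 3: ['code', 'data', 'my'] (min_width=12, slack=7)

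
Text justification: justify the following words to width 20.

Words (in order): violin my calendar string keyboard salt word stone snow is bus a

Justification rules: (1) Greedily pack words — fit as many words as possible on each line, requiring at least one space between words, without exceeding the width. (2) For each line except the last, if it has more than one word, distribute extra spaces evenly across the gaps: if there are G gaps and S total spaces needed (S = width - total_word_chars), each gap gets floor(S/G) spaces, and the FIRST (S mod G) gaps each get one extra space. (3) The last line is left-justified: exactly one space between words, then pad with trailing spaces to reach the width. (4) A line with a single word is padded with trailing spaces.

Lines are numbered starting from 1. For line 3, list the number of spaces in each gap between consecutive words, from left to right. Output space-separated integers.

Answer: 2 2 1

Derivation:
Line 1: ['violin', 'my', 'calendar'] (min_width=18, slack=2)
Line 2: ['string', 'keyboard', 'salt'] (min_width=20, slack=0)
Line 3: ['word', 'stone', 'snow', 'is'] (min_width=18, slack=2)
Line 4: ['bus', 'a'] (min_width=5, slack=15)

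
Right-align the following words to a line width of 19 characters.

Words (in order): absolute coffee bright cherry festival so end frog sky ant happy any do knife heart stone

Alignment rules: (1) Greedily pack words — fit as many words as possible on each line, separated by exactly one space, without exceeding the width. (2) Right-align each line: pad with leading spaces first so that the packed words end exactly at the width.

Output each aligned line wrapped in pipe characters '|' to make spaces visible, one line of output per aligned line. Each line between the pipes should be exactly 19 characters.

Line 1: ['absolute', 'coffee'] (min_width=15, slack=4)
Line 2: ['bright', 'cherry'] (min_width=13, slack=6)
Line 3: ['festival', 'so', 'end'] (min_width=15, slack=4)
Line 4: ['frog', 'sky', 'ant', 'happy'] (min_width=18, slack=1)
Line 5: ['any', 'do', 'knife', 'heart'] (min_width=18, slack=1)
Line 6: ['stone'] (min_width=5, slack=14)

Answer: |    absolute coffee|
|      bright cherry|
|    festival so end|
| frog sky ant happy|
| any do knife heart|
|              stone|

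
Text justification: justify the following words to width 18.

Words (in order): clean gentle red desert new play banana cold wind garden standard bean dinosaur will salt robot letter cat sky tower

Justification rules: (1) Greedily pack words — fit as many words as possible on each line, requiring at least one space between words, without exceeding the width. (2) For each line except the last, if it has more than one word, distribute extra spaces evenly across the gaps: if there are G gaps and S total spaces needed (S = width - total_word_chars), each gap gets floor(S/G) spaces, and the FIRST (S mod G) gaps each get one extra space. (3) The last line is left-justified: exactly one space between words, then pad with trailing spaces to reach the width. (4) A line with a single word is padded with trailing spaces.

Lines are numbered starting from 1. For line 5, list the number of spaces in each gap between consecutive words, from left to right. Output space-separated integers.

Answer: 1 1

Derivation:
Line 1: ['clean', 'gentle', 'red'] (min_width=16, slack=2)
Line 2: ['desert', 'new', 'play'] (min_width=15, slack=3)
Line 3: ['banana', 'cold', 'wind'] (min_width=16, slack=2)
Line 4: ['garden', 'standard'] (min_width=15, slack=3)
Line 5: ['bean', 'dinosaur', 'will'] (min_width=18, slack=0)
Line 6: ['salt', 'robot', 'letter'] (min_width=17, slack=1)
Line 7: ['cat', 'sky', 'tower'] (min_width=13, slack=5)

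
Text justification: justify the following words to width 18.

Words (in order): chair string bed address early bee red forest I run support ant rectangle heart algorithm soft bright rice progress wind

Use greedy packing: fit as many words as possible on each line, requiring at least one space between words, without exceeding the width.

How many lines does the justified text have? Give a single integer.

Line 1: ['chair', 'string', 'bed'] (min_width=16, slack=2)
Line 2: ['address', 'early', 'bee'] (min_width=17, slack=1)
Line 3: ['red', 'forest', 'I', 'run'] (min_width=16, slack=2)
Line 4: ['support', 'ant'] (min_width=11, slack=7)
Line 5: ['rectangle', 'heart'] (min_width=15, slack=3)
Line 6: ['algorithm', 'soft'] (min_width=14, slack=4)
Line 7: ['bright', 'rice'] (min_width=11, slack=7)
Line 8: ['progress', 'wind'] (min_width=13, slack=5)
Total lines: 8

Answer: 8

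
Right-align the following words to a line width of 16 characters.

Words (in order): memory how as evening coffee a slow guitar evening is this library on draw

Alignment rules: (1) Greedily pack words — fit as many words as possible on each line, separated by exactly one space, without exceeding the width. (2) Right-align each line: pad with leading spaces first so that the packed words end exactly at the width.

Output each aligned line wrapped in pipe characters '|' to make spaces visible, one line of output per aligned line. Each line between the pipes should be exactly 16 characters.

Line 1: ['memory', 'how', 'as'] (min_width=13, slack=3)
Line 2: ['evening', 'coffee', 'a'] (min_width=16, slack=0)
Line 3: ['slow', 'guitar'] (min_width=11, slack=5)
Line 4: ['evening', 'is', 'this'] (min_width=15, slack=1)
Line 5: ['library', 'on', 'draw'] (min_width=15, slack=1)

Answer: |   memory how as|
|evening coffee a|
|     slow guitar|
| evening is this|
| library on draw|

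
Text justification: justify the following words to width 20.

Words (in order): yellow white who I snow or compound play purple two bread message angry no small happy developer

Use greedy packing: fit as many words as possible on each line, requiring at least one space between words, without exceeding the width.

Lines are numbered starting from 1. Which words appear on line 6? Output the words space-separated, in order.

Line 1: ['yellow', 'white', 'who', 'I'] (min_width=18, slack=2)
Line 2: ['snow', 'or', 'compound'] (min_width=16, slack=4)
Line 3: ['play', 'purple', 'two'] (min_width=15, slack=5)
Line 4: ['bread', 'message', 'angry'] (min_width=19, slack=1)
Line 5: ['no', 'small', 'happy'] (min_width=14, slack=6)
Line 6: ['developer'] (min_width=9, slack=11)

Answer: developer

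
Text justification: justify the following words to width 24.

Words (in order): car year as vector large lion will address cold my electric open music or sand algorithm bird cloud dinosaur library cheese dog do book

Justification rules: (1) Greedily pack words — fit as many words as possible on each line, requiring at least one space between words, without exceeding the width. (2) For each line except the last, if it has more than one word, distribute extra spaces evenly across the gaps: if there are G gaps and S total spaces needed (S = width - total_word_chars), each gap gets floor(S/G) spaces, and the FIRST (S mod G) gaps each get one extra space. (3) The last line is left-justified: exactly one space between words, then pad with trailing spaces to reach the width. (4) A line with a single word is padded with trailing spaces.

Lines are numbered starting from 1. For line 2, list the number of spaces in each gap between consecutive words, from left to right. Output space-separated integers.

Answer: 2 2 1

Derivation:
Line 1: ['car', 'year', 'as', 'vector', 'large'] (min_width=24, slack=0)
Line 2: ['lion', 'will', 'address', 'cold'] (min_width=22, slack=2)
Line 3: ['my', 'electric', 'open', 'music'] (min_width=22, slack=2)
Line 4: ['or', 'sand', 'algorithm', 'bird'] (min_width=22, slack=2)
Line 5: ['cloud', 'dinosaur', 'library'] (min_width=22, slack=2)
Line 6: ['cheese', 'dog', 'do', 'book'] (min_width=18, slack=6)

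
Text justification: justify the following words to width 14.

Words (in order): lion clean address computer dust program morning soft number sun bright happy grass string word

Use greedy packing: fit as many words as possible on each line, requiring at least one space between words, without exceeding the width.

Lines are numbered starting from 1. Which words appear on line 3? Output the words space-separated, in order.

Line 1: ['lion', 'clean'] (min_width=10, slack=4)
Line 2: ['address'] (min_width=7, slack=7)
Line 3: ['computer', 'dust'] (min_width=13, slack=1)
Line 4: ['program'] (min_width=7, slack=7)
Line 5: ['morning', 'soft'] (min_width=12, slack=2)
Line 6: ['number', 'sun'] (min_width=10, slack=4)
Line 7: ['bright', 'happy'] (min_width=12, slack=2)
Line 8: ['grass', 'string'] (min_width=12, slack=2)
Line 9: ['word'] (min_width=4, slack=10)

Answer: computer dust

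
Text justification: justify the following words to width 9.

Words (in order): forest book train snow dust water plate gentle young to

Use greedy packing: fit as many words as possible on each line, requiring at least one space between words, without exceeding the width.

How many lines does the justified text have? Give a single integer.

Line 1: ['forest'] (min_width=6, slack=3)
Line 2: ['book'] (min_width=4, slack=5)
Line 3: ['train'] (min_width=5, slack=4)
Line 4: ['snow', 'dust'] (min_width=9, slack=0)
Line 5: ['water'] (min_width=5, slack=4)
Line 6: ['plate'] (min_width=5, slack=4)
Line 7: ['gentle'] (min_width=6, slack=3)
Line 8: ['young', 'to'] (min_width=8, slack=1)
Total lines: 8

Answer: 8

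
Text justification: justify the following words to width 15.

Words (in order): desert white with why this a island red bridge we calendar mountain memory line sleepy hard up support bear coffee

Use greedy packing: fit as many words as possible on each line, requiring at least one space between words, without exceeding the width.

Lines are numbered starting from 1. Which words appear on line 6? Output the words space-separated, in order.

Answer: mountain memory

Derivation:
Line 1: ['desert', 'white'] (min_width=12, slack=3)
Line 2: ['with', 'why', 'this', 'a'] (min_width=15, slack=0)
Line 3: ['island', 'red'] (min_width=10, slack=5)
Line 4: ['bridge', 'we'] (min_width=9, slack=6)
Line 5: ['calendar'] (min_width=8, slack=7)
Line 6: ['mountain', 'memory'] (min_width=15, slack=0)
Line 7: ['line', 'sleepy'] (min_width=11, slack=4)
Line 8: ['hard', 'up', 'support'] (min_width=15, slack=0)
Line 9: ['bear', 'coffee'] (min_width=11, slack=4)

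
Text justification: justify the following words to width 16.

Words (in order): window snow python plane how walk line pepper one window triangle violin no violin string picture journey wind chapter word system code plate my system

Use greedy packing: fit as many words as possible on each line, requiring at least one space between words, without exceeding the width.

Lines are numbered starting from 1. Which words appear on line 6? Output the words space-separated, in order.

Answer: no violin string

Derivation:
Line 1: ['window', 'snow'] (min_width=11, slack=5)
Line 2: ['python', 'plane', 'how'] (min_width=16, slack=0)
Line 3: ['walk', 'line', 'pepper'] (min_width=16, slack=0)
Line 4: ['one', 'window'] (min_width=10, slack=6)
Line 5: ['triangle', 'violin'] (min_width=15, slack=1)
Line 6: ['no', 'violin', 'string'] (min_width=16, slack=0)
Line 7: ['picture', 'journey'] (min_width=15, slack=1)
Line 8: ['wind', 'chapter'] (min_width=12, slack=4)
Line 9: ['word', 'system', 'code'] (min_width=16, slack=0)
Line 10: ['plate', 'my', 'system'] (min_width=15, slack=1)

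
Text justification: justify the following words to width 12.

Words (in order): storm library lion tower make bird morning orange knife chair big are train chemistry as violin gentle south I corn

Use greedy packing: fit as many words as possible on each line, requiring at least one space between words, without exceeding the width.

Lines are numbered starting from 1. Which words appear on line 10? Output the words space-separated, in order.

Line 1: ['storm'] (min_width=5, slack=7)
Line 2: ['library', 'lion'] (min_width=12, slack=0)
Line 3: ['tower', 'make'] (min_width=10, slack=2)
Line 4: ['bird', 'morning'] (min_width=12, slack=0)
Line 5: ['orange', 'knife'] (min_width=12, slack=0)
Line 6: ['chair', 'big'] (min_width=9, slack=3)
Line 7: ['are', 'train'] (min_width=9, slack=3)
Line 8: ['chemistry', 'as'] (min_width=12, slack=0)
Line 9: ['violin'] (min_width=6, slack=6)
Line 10: ['gentle', 'south'] (min_width=12, slack=0)
Line 11: ['I', 'corn'] (min_width=6, slack=6)

Answer: gentle south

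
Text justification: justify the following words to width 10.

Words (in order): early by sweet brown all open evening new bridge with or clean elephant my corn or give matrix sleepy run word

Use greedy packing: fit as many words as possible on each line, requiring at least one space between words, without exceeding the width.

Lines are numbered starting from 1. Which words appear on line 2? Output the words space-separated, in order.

Line 1: ['early', 'by'] (min_width=8, slack=2)
Line 2: ['sweet'] (min_width=5, slack=5)
Line 3: ['brown', 'all'] (min_width=9, slack=1)
Line 4: ['open'] (min_width=4, slack=6)
Line 5: ['evening'] (min_width=7, slack=3)
Line 6: ['new', 'bridge'] (min_width=10, slack=0)
Line 7: ['with', 'or'] (min_width=7, slack=3)
Line 8: ['clean'] (min_width=5, slack=5)
Line 9: ['elephant'] (min_width=8, slack=2)
Line 10: ['my', 'corn', 'or'] (min_width=10, slack=0)
Line 11: ['give'] (min_width=4, slack=6)
Line 12: ['matrix'] (min_width=6, slack=4)
Line 13: ['sleepy', 'run'] (min_width=10, slack=0)
Line 14: ['word'] (min_width=4, slack=6)

Answer: sweet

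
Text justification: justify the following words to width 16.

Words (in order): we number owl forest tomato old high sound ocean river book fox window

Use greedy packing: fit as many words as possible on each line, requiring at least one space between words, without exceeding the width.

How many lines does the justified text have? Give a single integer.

Line 1: ['we', 'number', 'owl'] (min_width=13, slack=3)
Line 2: ['forest', 'tomato'] (min_width=13, slack=3)
Line 3: ['old', 'high', 'sound'] (min_width=14, slack=2)
Line 4: ['ocean', 'river', 'book'] (min_width=16, slack=0)
Line 5: ['fox', 'window'] (min_width=10, slack=6)
Total lines: 5

Answer: 5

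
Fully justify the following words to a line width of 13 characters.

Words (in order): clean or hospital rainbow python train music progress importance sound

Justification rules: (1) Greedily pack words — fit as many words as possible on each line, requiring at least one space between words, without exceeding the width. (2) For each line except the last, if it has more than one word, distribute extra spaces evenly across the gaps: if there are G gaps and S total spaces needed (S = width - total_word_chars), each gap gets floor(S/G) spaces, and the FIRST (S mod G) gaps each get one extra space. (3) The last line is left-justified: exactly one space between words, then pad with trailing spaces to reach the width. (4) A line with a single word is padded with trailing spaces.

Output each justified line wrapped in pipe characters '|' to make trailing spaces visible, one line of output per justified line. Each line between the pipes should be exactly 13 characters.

Answer: |clean      or|
|hospital     |
|rainbow      |
|python  train|
|music        |
|progress     |
|importance   |
|sound        |

Derivation:
Line 1: ['clean', 'or'] (min_width=8, slack=5)
Line 2: ['hospital'] (min_width=8, slack=5)
Line 3: ['rainbow'] (min_width=7, slack=6)
Line 4: ['python', 'train'] (min_width=12, slack=1)
Line 5: ['music'] (min_width=5, slack=8)
Line 6: ['progress'] (min_width=8, slack=5)
Line 7: ['importance'] (min_width=10, slack=3)
Line 8: ['sound'] (min_width=5, slack=8)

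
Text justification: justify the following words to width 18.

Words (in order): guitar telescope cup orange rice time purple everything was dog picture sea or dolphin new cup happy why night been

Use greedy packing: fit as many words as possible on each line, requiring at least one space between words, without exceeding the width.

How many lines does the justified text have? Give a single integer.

Line 1: ['guitar', 'telescope'] (min_width=16, slack=2)
Line 2: ['cup', 'orange', 'rice'] (min_width=15, slack=3)
Line 3: ['time', 'purple'] (min_width=11, slack=7)
Line 4: ['everything', 'was', 'dog'] (min_width=18, slack=0)
Line 5: ['picture', 'sea', 'or'] (min_width=14, slack=4)
Line 6: ['dolphin', 'new', 'cup'] (min_width=15, slack=3)
Line 7: ['happy', 'why', 'night'] (min_width=15, slack=3)
Line 8: ['been'] (min_width=4, slack=14)
Total lines: 8

Answer: 8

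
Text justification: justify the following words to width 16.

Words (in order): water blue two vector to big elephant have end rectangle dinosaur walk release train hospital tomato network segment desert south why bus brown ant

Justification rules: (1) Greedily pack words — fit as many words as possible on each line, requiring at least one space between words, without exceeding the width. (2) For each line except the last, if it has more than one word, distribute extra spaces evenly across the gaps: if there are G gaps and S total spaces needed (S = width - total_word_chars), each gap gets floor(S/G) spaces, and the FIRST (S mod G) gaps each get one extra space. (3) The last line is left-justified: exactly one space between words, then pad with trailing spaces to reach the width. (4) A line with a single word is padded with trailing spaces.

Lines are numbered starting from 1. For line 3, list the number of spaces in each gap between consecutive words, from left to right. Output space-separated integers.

Line 1: ['water', 'blue', 'two'] (min_width=14, slack=2)
Line 2: ['vector', 'to', 'big'] (min_width=13, slack=3)
Line 3: ['elephant', 'have'] (min_width=13, slack=3)
Line 4: ['end', 'rectangle'] (min_width=13, slack=3)
Line 5: ['dinosaur', 'walk'] (min_width=13, slack=3)
Line 6: ['release', 'train'] (min_width=13, slack=3)
Line 7: ['hospital', 'tomato'] (min_width=15, slack=1)
Line 8: ['network', 'segment'] (min_width=15, slack=1)
Line 9: ['desert', 'south', 'why'] (min_width=16, slack=0)
Line 10: ['bus', 'brown', 'ant'] (min_width=13, slack=3)

Answer: 4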